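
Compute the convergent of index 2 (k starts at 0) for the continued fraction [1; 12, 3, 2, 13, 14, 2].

40/37

Using pₖ = aₖpₖ₋₁ + pₖ₋₂, qₖ = aₖqₖ₋₁ + qₖ₋₂ (with p₋₁=1, p₋₂=0, q₋₁=0, q₋₂=1):
  k=0: a=1, p=1, q=1
  k=1: a=12, p=13, q=12
  k=2: a=3, p=40, q=37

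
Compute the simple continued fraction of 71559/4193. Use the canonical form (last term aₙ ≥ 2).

71559 = 17×4193 + 278
4193 = 15×278 + 23
278 = 12×23 + 2
23 = 11×2 + 1
2 = 2×1 + 0  (stop)
So 71559/4193 = [17; 15, 12, 11, 2].

[17; 15, 12, 11, 2]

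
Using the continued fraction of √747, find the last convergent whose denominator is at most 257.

4455/163

√747 = [27; 3, 54, …] (period length 2).
Convergents:
  p_0/q_0 = 27/1
  p_1/q_1 = 82/3
  p_2/q_2 = 4455/163
  p_3/q_3 = 13447/492
q_2 = 163 ≤ 257 < 492 = q_3, so the answer is 4455/163.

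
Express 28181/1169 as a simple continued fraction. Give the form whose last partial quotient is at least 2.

[24; 9, 2, 1, 5, 3, 2]

28181 = 24·1169 + 125
1169 = 9·125 + 44
125 = 2·44 + 37
44 = 1·37 + 7
37 = 5·7 + 2
7 = 3·2 + 1
2 = 2·1 + 0  (stop)
So 28181/1169 = [24; 9, 2, 1, 5, 3, 2].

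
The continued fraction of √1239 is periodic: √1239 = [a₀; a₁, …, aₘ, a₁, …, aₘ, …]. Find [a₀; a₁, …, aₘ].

[35; 5, 70]

a₀ = ⌊√1239⌋ = 35.
With m₀=0, d₀=1 and mₖ₊₁ = dₖaₖ − mₖ, dₖ₊₁ = (n − mₖ₊₁²)/dₖ, aₖ₊₁ = ⌊(a₀+mₖ₊₁)/dₖ₊₁⌋:
  k=1: m=35, d=14, a=5
  k=2: m=35, d=1, a=70
d=1 and a=2a₀=70 at k=2, so the next step gives (m, d) = (35, 14) again — its k=1 value — and the period has length 2.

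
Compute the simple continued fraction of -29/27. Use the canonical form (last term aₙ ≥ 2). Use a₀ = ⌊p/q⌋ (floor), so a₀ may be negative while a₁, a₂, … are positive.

-29 = -2*27 + 25
27 = 1*25 + 2
25 = 12*2 + 1
2 = 2*1 + 0  (stop)
So -29/27 = [-2; 1, 12, 2].

[-2; 1, 12, 2]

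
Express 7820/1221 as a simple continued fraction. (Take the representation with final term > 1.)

[6; 2, 2, 8, 3, 9]

7820 = 6×1221 + 494
1221 = 2×494 + 233
494 = 2×233 + 28
233 = 8×28 + 9
28 = 3×9 + 1
9 = 9×1 + 0  (stop)
So 7820/1221 = [6; 2, 2, 8, 3, 9].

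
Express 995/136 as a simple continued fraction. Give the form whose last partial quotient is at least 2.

[7; 3, 6, 7]

995 = 7×136 + 43
136 = 3×43 + 7
43 = 6×7 + 1
7 = 7×1 + 0  (stop)
So 995/136 = [7; 3, 6, 7].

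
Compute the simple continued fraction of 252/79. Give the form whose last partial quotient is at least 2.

[3; 5, 3, 1, 3]

252 = 3·79 + 15
79 = 5·15 + 4
15 = 3·4 + 3
4 = 1·3 + 1
3 = 3·1 + 0  (stop)
So 252/79 = [3; 5, 3, 1, 3].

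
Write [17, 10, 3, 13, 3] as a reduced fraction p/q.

21713/1270

Using pₖ = aₖpₖ₋₁ + pₖ₋₂ and qₖ = aₖqₖ₋₁ + qₖ₋₂:
  k=0: a=17, p=17, q=1
  k=1: a=10, p=171, q=10
  k=2: a=3, p=530, q=31
  k=3: a=13, p=7061, q=413
  k=4: a=3, p=21713, q=1270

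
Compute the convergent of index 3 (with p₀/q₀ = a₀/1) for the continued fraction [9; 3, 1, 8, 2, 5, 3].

324/35

Using pₖ = aₖpₖ₋₁ + pₖ₋₂, qₖ = aₖqₖ₋₁ + qₖ₋₂ (with p₋₁=1, p₋₂=0, q₋₁=0, q₋₂=1):
  k=0: a=9, p=9, q=1
  k=1: a=3, p=28, q=3
  k=2: a=1, p=37, q=4
  k=3: a=8, p=324, q=35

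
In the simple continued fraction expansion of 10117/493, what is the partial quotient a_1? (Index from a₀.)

1

10117 = 20·493 + 257   →  a_0 = 20
493 = 1·257 + 236   →  a_1 = 1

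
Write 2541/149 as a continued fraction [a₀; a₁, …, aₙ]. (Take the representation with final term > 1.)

[17; 18, 1, 1, 1, 2]

2541 = 17·149 + 8
149 = 18·8 + 5
8 = 1·5 + 3
5 = 1·3 + 2
3 = 1·2 + 1
2 = 2·1 + 0  (stop)
So 2541/149 = [17; 18, 1, 1, 1, 2].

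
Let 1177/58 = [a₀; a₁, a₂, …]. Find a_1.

3

1177 = 20·58 + 17   →  a_0 = 20
58 = 3·17 + 7   →  a_1 = 3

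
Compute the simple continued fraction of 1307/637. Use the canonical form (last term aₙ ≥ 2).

[2; 19, 3, 3, 3]

1307 = 2·637 + 33
637 = 19·33 + 10
33 = 3·10 + 3
10 = 3·3 + 1
3 = 3·1 + 0  (stop)
So 1307/637 = [2; 19, 3, 3, 3].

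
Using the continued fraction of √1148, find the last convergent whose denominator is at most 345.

9487/280

√1148 = [33; 1, 7, 2, 16, 2, 7, 1, 66, …] (period length 8).
Convergents:
  p_0/q_0 = 33/1
  p_1/q_1 = 34/1
  p_2/q_2 = 271/8
  p_3/q_3 = 576/17
  p_4/q_4 = 9487/280
  p_5/q_5 = 19550/577
q_4 = 280 ≤ 345 < 577 = q_5, so the answer is 9487/280.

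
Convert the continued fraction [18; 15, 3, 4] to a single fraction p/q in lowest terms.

3595/199

Using pₖ = aₖpₖ₋₁ + pₖ₋₂ and qₖ = aₖqₖ₋₁ + qₖ₋₂:
  k=0: a=18, p=18, q=1
  k=1: a=15, p=271, q=15
  k=2: a=3, p=831, q=46
  k=3: a=4, p=3595, q=199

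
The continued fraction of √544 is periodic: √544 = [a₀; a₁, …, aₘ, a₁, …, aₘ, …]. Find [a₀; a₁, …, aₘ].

a₀ = ⌊√544⌋ = 23.
With m₀=0, d₀=1 and mₖ₊₁ = dₖaₖ − mₖ, dₖ₊₁ = (n − mₖ₊₁²)/dₖ, aₖ₊₁ = ⌊(a₀+mₖ₊₁)/dₖ₊₁⌋:
  k=1: m=23, d=15, a=3
  k=2: m=22, d=4, a=11
  k=3: m=22, d=15, a=3
  k=4: m=23, d=1, a=46
d=1 and a=2a₀=46 at k=4, so the next step gives (m, d) = (23, 15) again — its k=1 value — and the period has length 4.

[23; 3, 11, 3, 46]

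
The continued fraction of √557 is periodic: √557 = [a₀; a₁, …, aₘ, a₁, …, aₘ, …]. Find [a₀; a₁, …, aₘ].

[23; 1, 1, 1, 1, 46]

a₀ = ⌊√557⌋ = 23.
With m₀=0, d₀=1 and mₖ₊₁ = dₖaₖ − mₖ, dₖ₊₁ = (n − mₖ₊₁²)/dₖ, aₖ₊₁ = ⌊(a₀+mₖ₊₁)/dₖ₊₁⌋:
  k=1: m=23, d=28, a=1
  k=2: m=5, d=19, a=1
  k=3: m=14, d=19, a=1
  k=4: m=5, d=28, a=1
  k=5: m=23, d=1, a=46
d=1 and a=2a₀=46 at k=5, so the next step gives (m, d) = (23, 28) again — its k=1 value — and the period has length 5.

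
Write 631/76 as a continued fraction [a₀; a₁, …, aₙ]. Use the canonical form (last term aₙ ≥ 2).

631 = 8*76 + 23
76 = 3*23 + 7
23 = 3*7 + 2
7 = 3*2 + 1
2 = 2*1 + 0  (stop)
So 631/76 = [8; 3, 3, 3, 2].

[8; 3, 3, 3, 2]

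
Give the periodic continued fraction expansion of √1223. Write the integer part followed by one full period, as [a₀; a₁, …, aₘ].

[34; 1, 33, 1, 68]

a₀ = ⌊√1223⌋ = 34.
With m₀=0, d₀=1 and mₖ₊₁ = dₖaₖ − mₖ, dₖ₊₁ = (n − mₖ₊₁²)/dₖ, aₖ₊₁ = ⌊(a₀+mₖ₊₁)/dₖ₊₁⌋:
  k=1: m=34, d=67, a=1
  k=2: m=33, d=2, a=33
  k=3: m=33, d=67, a=1
  k=4: m=34, d=1, a=68
d=1 and a=2a₀=68 at k=4, so the next step gives (m, d) = (34, 67) again — its k=1 value — and the period has length 4.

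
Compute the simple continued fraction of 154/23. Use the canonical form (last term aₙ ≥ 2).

[6; 1, 2, 3, 2]

154 = 6·23 + 16
23 = 1·16 + 7
16 = 2·7 + 2
7 = 3·2 + 1
2 = 2·1 + 0  (stop)
So 154/23 = [6; 1, 2, 3, 2].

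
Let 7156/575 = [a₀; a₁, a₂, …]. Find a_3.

7156 = 12·575 + 256   →  a_0 = 12
575 = 2·256 + 63   →  a_1 = 2
256 = 4·63 + 4   →  a_2 = 4
63 = 15·4 + 3   →  a_3 = 15

15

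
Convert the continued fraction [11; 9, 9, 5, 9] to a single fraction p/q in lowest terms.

Fold from the inside: start with 9/1.
  5 + 1/9 = 46/9
  9 + 9/46 = 423/46
  9 + 46/423 = 3853/423
  11 + 423/3853 = 42806/3853

42806/3853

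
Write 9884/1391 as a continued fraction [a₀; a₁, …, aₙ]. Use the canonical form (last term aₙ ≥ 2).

9884 = 7×1391 + 147
1391 = 9×147 + 68
147 = 2×68 + 11
68 = 6×11 + 2
11 = 5×2 + 1
2 = 2×1 + 0  (stop)
So 9884/1391 = [7; 9, 2, 6, 5, 2].

[7; 9, 2, 6, 5, 2]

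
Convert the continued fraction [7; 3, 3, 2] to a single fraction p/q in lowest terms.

168/23

Using pₖ = aₖpₖ₋₁ + pₖ₋₂ and qₖ = aₖqₖ₋₁ + qₖ₋₂:
  k=0: a=7, p=7, q=1
  k=1: a=3, p=22, q=3
  k=2: a=3, p=73, q=10
  k=3: a=2, p=168, q=23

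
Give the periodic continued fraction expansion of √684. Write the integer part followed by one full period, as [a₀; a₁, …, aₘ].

[26; 6, 1, 1, 12, 1, 1, 6, 52]

a₀ = ⌊√684⌋ = 26.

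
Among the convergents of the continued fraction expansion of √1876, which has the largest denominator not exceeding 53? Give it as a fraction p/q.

693/16

√1876 = [43; 3, 5, 12, 5, 3, 86, …] (period length 6).
Convergents:
  p_0/q_0 = 43/1
  p_1/q_1 = 130/3
  p_2/q_2 = 693/16
  p_3/q_3 = 8446/195
q_2 = 16 ≤ 53 < 195 = q_3, so the answer is 693/16.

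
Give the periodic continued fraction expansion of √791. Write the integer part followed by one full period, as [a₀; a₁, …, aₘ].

[28; 8, 56]

a₀ = ⌊√791⌋ = 28.
With m₀=0, d₀=1 and mₖ₊₁ = dₖaₖ − mₖ, dₖ₊₁ = (n − mₖ₊₁²)/dₖ, aₖ₊₁ = ⌊(a₀+mₖ₊₁)/dₖ₊₁⌋:
  k=1: m=28, d=7, a=8
  k=2: m=28, d=1, a=56
d=1 and a=2a₀=56 at k=2, so the next step gives (m, d) = (28, 7) again — its k=1 value — and the period has length 2.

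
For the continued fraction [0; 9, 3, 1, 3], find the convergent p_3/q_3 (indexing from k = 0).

Using pₖ = aₖpₖ₋₁ + pₖ₋₂, qₖ = aₖqₖ₋₁ + qₖ₋₂ (with p₋₁=1, p₋₂=0, q₋₁=0, q₋₂=1):
  k=0: a=0, p=0, q=1
  k=1: a=9, p=1, q=9
  k=2: a=3, p=3, q=28
  k=3: a=1, p=4, q=37

4/37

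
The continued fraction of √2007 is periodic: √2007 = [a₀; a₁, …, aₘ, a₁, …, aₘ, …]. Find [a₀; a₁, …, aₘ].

[44; 1, 3, 1, 88]

a₀ = ⌊√2007⌋ = 44.
With m₀=0, d₀=1 and mₖ₊₁ = dₖaₖ − mₖ, dₖ₊₁ = (n − mₖ₊₁²)/dₖ, aₖ₊₁ = ⌊(a₀+mₖ₊₁)/dₖ₊₁⌋:
  k=1: m=44, d=71, a=1
  k=2: m=27, d=18, a=3
  k=3: m=27, d=71, a=1
  k=4: m=44, d=1, a=88
d=1 and a=2a₀=88 at k=4, so the next step gives (m, d) = (44, 71) again — its k=1 value — and the period has length 4.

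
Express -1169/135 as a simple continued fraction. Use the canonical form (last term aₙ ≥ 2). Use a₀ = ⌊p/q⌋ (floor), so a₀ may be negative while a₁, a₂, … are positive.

[-9; 2, 1, 14, 3]

-1169 = -9×135 + 46
135 = 2×46 + 43
46 = 1×43 + 3
43 = 14×3 + 1
3 = 3×1 + 0  (stop)
So -1169/135 = [-9; 2, 1, 14, 3].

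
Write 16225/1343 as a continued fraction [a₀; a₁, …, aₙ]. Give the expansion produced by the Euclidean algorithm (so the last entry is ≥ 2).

16225 = 12·1343 + 109
1343 = 12·109 + 35
109 = 3·35 + 4
35 = 8·4 + 3
4 = 1·3 + 1
3 = 3·1 + 0  (stop)
So 16225/1343 = [12; 12, 3, 8, 1, 3].

[12; 12, 3, 8, 1, 3]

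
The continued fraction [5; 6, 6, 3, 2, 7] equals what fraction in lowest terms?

Using pₖ = aₖpₖ₋₁ + pₖ₋₂ and qₖ = aₖqₖ₋₁ + qₖ₋₂:
  k=0: a=5, p=5, q=1
  k=1: a=6, p=31, q=6
  k=2: a=6, p=191, q=37
  k=3: a=3, p=604, q=117
  k=4: a=2, p=1399, q=271
  k=5: a=7, p=10397, q=2014

10397/2014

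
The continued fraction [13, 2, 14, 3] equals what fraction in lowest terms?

1200/89

Fold from the inside: start with 3/1.
  14 + 1/3 = 43/3
  2 + 3/43 = 89/43
  13 + 43/89 = 1200/89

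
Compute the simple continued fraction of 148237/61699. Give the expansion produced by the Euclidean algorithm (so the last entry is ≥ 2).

[2; 2, 2, 15, 12, 13, 5]

148237 = 2*61699 + 24839
61699 = 2*24839 + 12021
24839 = 2*12021 + 797
12021 = 15*797 + 66
797 = 12*66 + 5
66 = 13*5 + 1
5 = 5*1 + 0  (stop)
So 148237/61699 = [2; 2, 2, 15, 12, 13, 5].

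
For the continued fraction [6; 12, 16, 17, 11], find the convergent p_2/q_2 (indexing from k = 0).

1174/193

Using pₖ = aₖpₖ₋₁ + pₖ₋₂, qₖ = aₖqₖ₋₁ + qₖ₋₂ (with p₋₁=1, p₋₂=0, q₋₁=0, q₋₂=1):
  k=0: a=6, p=6, q=1
  k=1: a=12, p=73, q=12
  k=2: a=16, p=1174, q=193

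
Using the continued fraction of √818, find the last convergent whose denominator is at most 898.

24568/859

√818 = [28; 1, 1, 1, 1, 56, …] (period length 5).
Convergents:
  p_0/q_0 = 28/1
  p_1/q_1 = 29/1
  p_2/q_2 = 57/2
  p_3/q_3 = 86/3
  p_4/q_4 = 143/5
  p_5/q_5 = 8094/283
  p_6/q_6 = 8237/288
  p_7/q_7 = 16331/571
  p_8/q_8 = 24568/859
  p_9/q_9 = 40899/1430
q_8 = 859 ≤ 898 < 1430 = q_9, so the answer is 24568/859.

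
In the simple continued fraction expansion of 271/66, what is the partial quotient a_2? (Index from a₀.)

2

271 = 4·66 + 7   →  a_0 = 4
66 = 9·7 + 3   →  a_1 = 9
7 = 2·3 + 1   →  a_2 = 2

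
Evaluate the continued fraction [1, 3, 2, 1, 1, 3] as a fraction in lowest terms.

Using pₖ = aₖpₖ₋₁ + pₖ₋₂ and qₖ = aₖqₖ₋₁ + qₖ₋₂:
  k=0: a=1, p=1, q=1
  k=1: a=3, p=4, q=3
  k=2: a=2, p=9, q=7
  k=3: a=1, p=13, q=10
  k=4: a=1, p=22, q=17
  k=5: a=3, p=79, q=61

79/61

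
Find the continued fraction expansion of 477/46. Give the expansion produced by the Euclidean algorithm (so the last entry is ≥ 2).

[10; 2, 1, 2, 2, 2]

477 = 10×46 + 17
46 = 2×17 + 12
17 = 1×12 + 5
12 = 2×5 + 2
5 = 2×2 + 1
2 = 2×1 + 0  (stop)
So 477/46 = [10; 2, 1, 2, 2, 2].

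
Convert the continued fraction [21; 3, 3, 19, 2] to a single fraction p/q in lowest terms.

8435/396

Using pₖ = aₖpₖ₋₁ + pₖ₋₂ and qₖ = aₖqₖ₋₁ + qₖ₋₂:
  k=0: a=21, p=21, q=1
  k=1: a=3, p=64, q=3
  k=2: a=3, p=213, q=10
  k=3: a=19, p=4111, q=193
  k=4: a=2, p=8435, q=396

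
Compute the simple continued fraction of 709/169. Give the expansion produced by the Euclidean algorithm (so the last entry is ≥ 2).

[4; 5, 8, 4]

709 = 4*169 + 33
169 = 5*33 + 4
33 = 8*4 + 1
4 = 4*1 + 0  (stop)
So 709/169 = [4; 5, 8, 4].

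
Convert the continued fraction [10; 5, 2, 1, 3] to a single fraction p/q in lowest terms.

Fold from the inside: start with 3/1.
  1 + 1/3 = 4/3
  2 + 3/4 = 11/4
  5 + 4/11 = 59/11
  10 + 11/59 = 601/59

601/59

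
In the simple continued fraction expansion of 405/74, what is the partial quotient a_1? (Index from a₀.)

2

405 = 5·74 + 35   →  a_0 = 5
74 = 2·35 + 4   →  a_1 = 2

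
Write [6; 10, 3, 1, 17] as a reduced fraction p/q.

Fold from the inside: start with 17/1.
  1 + 1/17 = 18/17
  3 + 17/18 = 71/18
  10 + 18/71 = 728/71
  6 + 71/728 = 4439/728

4439/728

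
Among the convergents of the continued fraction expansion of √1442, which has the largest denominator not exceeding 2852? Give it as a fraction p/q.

108187/2849

√1442 = [37; 1, 36, 1, 74, …] (period length 4).
Convergents:
  p_0/q_0 = 37/1
  p_1/q_1 = 38/1
  p_2/q_2 = 1405/37
  p_3/q_3 = 1443/38
  p_4/q_4 = 108187/2849
  p_5/q_5 = 109630/2887
q_4 = 2849 ≤ 2852 < 2887 = q_5, so the answer is 108187/2849.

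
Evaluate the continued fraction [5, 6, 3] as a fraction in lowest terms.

98/19

Using pₖ = aₖpₖ₋₁ + pₖ₋₂ and qₖ = aₖqₖ₋₁ + qₖ₋₂:
  k=0: a=5, p=5, q=1
  k=1: a=6, p=31, q=6
  k=2: a=3, p=98, q=19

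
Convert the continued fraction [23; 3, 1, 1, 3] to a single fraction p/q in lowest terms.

582/25

Fold from the inside: start with 3/1.
  1 + 1/3 = 4/3
  1 + 3/4 = 7/4
  3 + 4/7 = 25/7
  23 + 7/25 = 582/25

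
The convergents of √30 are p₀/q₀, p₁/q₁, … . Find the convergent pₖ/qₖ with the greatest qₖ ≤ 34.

115/21

√30 = [5; 2, 10, …] (period length 2).
Convergents:
  p_0/q_0 = 5/1
  p_1/q_1 = 11/2
  p_2/q_2 = 115/21
  p_3/q_3 = 241/44
q_2 = 21 ≤ 34 < 44 = q_3, so the answer is 115/21.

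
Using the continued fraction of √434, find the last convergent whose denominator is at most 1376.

26020/1249

√434 = [20; 1, 4, 1, 40, …] (period length 4).
Convergents:
  p_0/q_0 = 20/1
  p_1/q_1 = 21/1
  p_2/q_2 = 104/5
  p_3/q_3 = 125/6
  p_4/q_4 = 5104/245
  p_5/q_5 = 5229/251
  p_6/q_6 = 26020/1249
  p_7/q_7 = 31249/1500
q_6 = 1249 ≤ 1376 < 1500 = q_7, so the answer is 26020/1249.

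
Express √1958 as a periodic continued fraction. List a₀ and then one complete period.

a₀ = ⌊√1958⌋ = 44.
With m₀=0, d₀=1 and mₖ₊₁ = dₖaₖ − mₖ, dₖ₊₁ = (n − mₖ₊₁²)/dₖ, aₖ₊₁ = ⌊(a₀+mₖ₊₁)/dₖ₊₁⌋:
  k=1: m=44, d=22, a=4
  k=2: m=44, d=1, a=88
d=1 and a=2a₀=88 at k=2, so the next step gives (m, d) = (44, 22) again — its k=1 value — and the period has length 2.

[44; 4, 88]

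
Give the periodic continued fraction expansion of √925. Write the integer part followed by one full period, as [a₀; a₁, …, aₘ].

[30; 2, 2, 2, 2, 60]

a₀ = ⌊√925⌋ = 30.
With m₀=0, d₀=1 and mₖ₊₁ = dₖaₖ − mₖ, dₖ₊₁ = (n − mₖ₊₁²)/dₖ, aₖ₊₁ = ⌊(a₀+mₖ₊₁)/dₖ₊₁⌋:
  k=1: m=30, d=25, a=2
  k=2: m=20, d=21, a=2
  k=3: m=22, d=21, a=2
  k=4: m=20, d=25, a=2
  k=5: m=30, d=1, a=60
d=1 and a=2a₀=60 at k=5, so the next step gives (m, d) = (30, 25) again — its k=1 value — and the period has length 5.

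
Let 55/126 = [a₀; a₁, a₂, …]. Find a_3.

2

55 = 0·126 + 55   →  a_0 = 0
126 = 2·55 + 16   →  a_1 = 2
55 = 3·16 + 7   →  a_2 = 3
16 = 2·7 + 2   →  a_3 = 2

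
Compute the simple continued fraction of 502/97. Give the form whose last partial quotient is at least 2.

[5; 5, 1, 2, 2, 2]

502 = 5×97 + 17
97 = 5×17 + 12
17 = 1×12 + 5
12 = 2×5 + 2
5 = 2×2 + 1
2 = 2×1 + 0  (stop)
So 502/97 = [5; 5, 1, 2, 2, 2].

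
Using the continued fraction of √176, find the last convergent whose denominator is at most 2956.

√176 = [13; 3, 1, 3, 26, …] (period length 4).
Convergents:
  p_0/q_0 = 13/1
  p_1/q_1 = 40/3
  p_2/q_2 = 53/4
  p_3/q_3 = 199/15
  p_4/q_4 = 5227/394
  p_5/q_5 = 15880/1197
  p_6/q_6 = 21107/1591
  p_7/q_7 = 79201/5970
q_6 = 1591 ≤ 2956 < 5970 = q_7, so the answer is 21107/1591.

21107/1591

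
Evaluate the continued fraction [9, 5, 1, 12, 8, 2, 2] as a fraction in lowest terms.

29927/3264

Using pₖ = aₖpₖ₋₁ + pₖ₋₂ and qₖ = aₖqₖ₋₁ + qₖ₋₂:
  k=0: a=9, p=9, q=1
  k=1: a=5, p=46, q=5
  k=2: a=1, p=55, q=6
  k=3: a=12, p=706, q=77
  k=4: a=8, p=5703, q=622
  k=5: a=2, p=12112, q=1321
  k=6: a=2, p=29927, q=3264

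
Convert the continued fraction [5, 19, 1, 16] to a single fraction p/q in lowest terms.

1712/339

Fold from the inside: start with 16/1.
  1 + 1/16 = 17/16
  19 + 16/17 = 339/17
  5 + 17/339 = 1712/339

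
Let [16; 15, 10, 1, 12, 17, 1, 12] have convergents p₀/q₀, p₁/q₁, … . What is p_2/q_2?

Using pₖ = aₖpₖ₋₁ + pₖ₋₂, qₖ = aₖqₖ₋₁ + qₖ₋₂ (with p₋₁=1, p₋₂=0, q₋₁=0, q₋₂=1):
  k=0: a=16, p=16, q=1
  k=1: a=15, p=241, q=15
  k=2: a=10, p=2426, q=151

2426/151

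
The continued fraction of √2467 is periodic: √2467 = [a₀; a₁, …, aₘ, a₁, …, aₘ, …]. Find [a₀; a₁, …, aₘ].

a₀ = ⌊√2467⌋ = 49.
With m₀=0, d₀=1 and mₖ₊₁ = dₖaₖ − mₖ, dₖ₊₁ = (n − mₖ₊₁²)/dₖ, aₖ₊₁ = ⌊(a₀+mₖ₊₁)/dₖ₊₁⌋:
  k=1: m=49, d=66, a=1
  k=2: m=17, d=33, a=2
  k=3: m=49, d=2, a=49
  k=4: m=49, d=33, a=2
  k=5: m=17, d=66, a=1
  k=6: m=49, d=1, a=98
d=1 and a=2a₀=98 at k=6, so the next step gives (m, d) = (49, 66) again — its k=1 value — and the period has length 6.

[49; 1, 2, 49, 2, 1, 98]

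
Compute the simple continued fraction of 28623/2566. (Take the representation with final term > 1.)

[11; 6, 2, 6, 2, 1, 9]

28623 = 11·2566 + 397
2566 = 6·397 + 184
397 = 2·184 + 29
184 = 6·29 + 10
29 = 2·10 + 9
10 = 1·9 + 1
9 = 9·1 + 0  (stop)
So 28623/2566 = [11; 6, 2, 6, 2, 1, 9].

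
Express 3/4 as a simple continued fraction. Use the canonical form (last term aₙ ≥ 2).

3 = 0*4 + 3
4 = 1*3 + 1
3 = 3*1 + 0  (stop)
So 3/4 = [0; 1, 3].

[0; 1, 3]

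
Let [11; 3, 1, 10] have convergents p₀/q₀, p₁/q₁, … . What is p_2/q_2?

45/4

Using pₖ = aₖpₖ₋₁ + pₖ₋₂, qₖ = aₖqₖ₋₁ + qₖ₋₂ (with p₋₁=1, p₋₂=0, q₋₁=0, q₋₂=1):
  k=0: a=11, p=11, q=1
  k=1: a=3, p=34, q=3
  k=2: a=1, p=45, q=4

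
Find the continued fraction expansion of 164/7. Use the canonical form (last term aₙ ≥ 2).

164 = 23*7 + 3
7 = 2*3 + 1
3 = 3*1 + 0  (stop)
So 164/7 = [23; 2, 3].

[23; 2, 3]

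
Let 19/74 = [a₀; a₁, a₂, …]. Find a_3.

19 = 0·74 + 19   →  a_0 = 0
74 = 3·19 + 17   →  a_1 = 3
19 = 1·17 + 2   →  a_2 = 1
17 = 8·2 + 1   →  a_3 = 8

8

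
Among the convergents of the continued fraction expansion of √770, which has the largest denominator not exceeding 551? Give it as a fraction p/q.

√770 = [27; 1, 2, 1, 54, …] (period length 4).
Convergents:
  p_0/q_0 = 27/1
  p_1/q_1 = 28/1
  p_2/q_2 = 83/3
  p_3/q_3 = 111/4
  p_4/q_4 = 6077/219
  p_5/q_5 = 6188/223
  p_6/q_6 = 18453/665
q_5 = 223 ≤ 551 < 665 = q_6, so the answer is 6188/223.

6188/223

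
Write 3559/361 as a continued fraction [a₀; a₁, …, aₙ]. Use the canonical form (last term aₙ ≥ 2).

3559 = 9·361 + 310
361 = 1·310 + 51
310 = 6·51 + 4
51 = 12·4 + 3
4 = 1·3 + 1
3 = 3·1 + 0  (stop)
So 3559/361 = [9; 1, 6, 12, 1, 3].

[9; 1, 6, 12, 1, 3]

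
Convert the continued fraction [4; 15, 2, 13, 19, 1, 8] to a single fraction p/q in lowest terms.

305255/75101

Using pₖ = aₖpₖ₋₁ + pₖ₋₂ and qₖ = aₖqₖ₋₁ + qₖ₋₂:
  k=0: a=4, p=4, q=1
  k=1: a=15, p=61, q=15
  k=2: a=2, p=126, q=31
  k=3: a=13, p=1699, q=418
  k=4: a=19, p=32407, q=7973
  k=5: a=1, p=34106, q=8391
  k=6: a=8, p=305255, q=75101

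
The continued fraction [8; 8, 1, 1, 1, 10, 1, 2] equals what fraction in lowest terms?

Using pₖ = aₖpₖ₋₁ + pₖ₋₂ and qₖ = aₖqₖ₋₁ + qₖ₋₂:
  k=0: a=8, p=8, q=1
  k=1: a=8, p=65, q=8
  k=2: a=1, p=73, q=9
  k=3: a=1, p=138, q=17
  k=4: a=1, p=211, q=26
  k=5: a=10, p=2248, q=277
  k=6: a=1, p=2459, q=303
  k=7: a=2, p=7166, q=883

7166/883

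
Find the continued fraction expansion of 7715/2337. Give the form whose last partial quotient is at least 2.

[3; 3, 3, 7, 1, 3, 7]

7715 = 3×2337 + 704
2337 = 3×704 + 225
704 = 3×225 + 29
225 = 7×29 + 22
29 = 1×22 + 7
22 = 3×7 + 1
7 = 7×1 + 0  (stop)
So 7715/2337 = [3; 3, 3, 7, 1, 3, 7].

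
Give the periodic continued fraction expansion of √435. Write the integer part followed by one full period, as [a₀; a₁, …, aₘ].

a₀ = ⌊√435⌋ = 20.
With m₀=0, d₀=1 and mₖ₊₁ = dₖaₖ − mₖ, dₖ₊₁ = (n − mₖ₊₁²)/dₖ, aₖ₊₁ = ⌊(a₀+mₖ₊₁)/dₖ₊₁⌋:
  k=1: m=20, d=35, a=1
  k=2: m=15, d=6, a=5
  k=3: m=15, d=35, a=1
  k=4: m=20, d=1, a=40
d=1 and a=2a₀=40 at k=4, so the next step gives (m, d) = (20, 35) again — its k=1 value — and the period has length 4.

[20; 1, 5, 1, 40]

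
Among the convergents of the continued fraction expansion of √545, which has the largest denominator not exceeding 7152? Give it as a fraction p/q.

√545 = [23; 2, 1, 8, 1, 2, 46, …] (period length 6).
Convergents:
  p_0/q_0 = 23/1
  p_1/q_1 = 47/2
  p_2/q_2 = 70/3
  p_3/q_3 = 607/26
  p_4/q_4 = 677/29
  p_5/q_5 = 1961/84
  p_6/q_6 = 90883/3893
  p_7/q_7 = 183727/7870
q_6 = 3893 ≤ 7152 < 7870 = q_7, so the answer is 90883/3893.

90883/3893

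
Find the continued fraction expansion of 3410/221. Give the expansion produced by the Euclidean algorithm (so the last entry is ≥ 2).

3410 = 15·221 + 95
221 = 2·95 + 31
95 = 3·31 + 2
31 = 15·2 + 1
2 = 2·1 + 0  (stop)
So 3410/221 = [15; 2, 3, 15, 2].

[15; 2, 3, 15, 2]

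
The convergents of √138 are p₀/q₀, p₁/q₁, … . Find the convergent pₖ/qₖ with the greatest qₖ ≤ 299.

√138 = [11; 1, 2, 1, 22, …] (period length 4).
Convergents:
  p_0/q_0 = 11/1
  p_1/q_1 = 12/1
  p_2/q_2 = 35/3
  p_3/q_3 = 47/4
  p_4/q_4 = 1069/91
  p_5/q_5 = 1116/95
  p_6/q_6 = 3301/281
  p_7/q_7 = 4417/376
q_6 = 281 ≤ 299 < 376 = q_7, so the answer is 3301/281.

3301/281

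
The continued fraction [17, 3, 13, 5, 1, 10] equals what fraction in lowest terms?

45617/2633

Using pₖ = aₖpₖ₋₁ + pₖ₋₂ and qₖ = aₖqₖ₋₁ + qₖ₋₂:
  k=0: a=17, p=17, q=1
  k=1: a=3, p=52, q=3
  k=2: a=13, p=693, q=40
  k=3: a=5, p=3517, q=203
  k=4: a=1, p=4210, q=243
  k=5: a=10, p=45617, q=2633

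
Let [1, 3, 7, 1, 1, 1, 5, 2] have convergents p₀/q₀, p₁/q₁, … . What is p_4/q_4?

Using pₖ = aₖpₖ₋₁ + pₖ₋₂, qₖ = aₖqₖ₋₁ + qₖ₋₂ (with p₋₁=1, p₋₂=0, q₋₁=0, q₋₂=1):
  k=0: a=1, p=1, q=1
  k=1: a=3, p=4, q=3
  k=2: a=7, p=29, q=22
  k=3: a=1, p=33, q=25
  k=4: a=1, p=62, q=47

62/47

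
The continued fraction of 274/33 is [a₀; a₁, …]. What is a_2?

274 = 8·33 + 10   →  a_0 = 8
33 = 3·10 + 3   →  a_1 = 3
10 = 3·3 + 1   →  a_2 = 3

3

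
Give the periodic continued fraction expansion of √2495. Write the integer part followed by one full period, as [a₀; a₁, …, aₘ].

[49; 1, 18, 1, 98]

a₀ = ⌊√2495⌋ = 49.
With m₀=0, d₀=1 and mₖ₊₁ = dₖaₖ − mₖ, dₖ₊₁ = (n − mₖ₊₁²)/dₖ, aₖ₊₁ = ⌊(a₀+mₖ₊₁)/dₖ₊₁⌋:
  k=1: m=49, d=94, a=1
  k=2: m=45, d=5, a=18
  k=3: m=45, d=94, a=1
  k=4: m=49, d=1, a=98
d=1 and a=2a₀=98 at k=4, so the next step gives (m, d) = (49, 94) again — its k=1 value — and the period has length 4.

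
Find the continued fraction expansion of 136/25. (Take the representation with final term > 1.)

136 = 5*25 + 11
25 = 2*11 + 3
11 = 3*3 + 2
3 = 1*2 + 1
2 = 2*1 + 0  (stop)
So 136/25 = [5; 2, 3, 1, 2].

[5; 2, 3, 1, 2]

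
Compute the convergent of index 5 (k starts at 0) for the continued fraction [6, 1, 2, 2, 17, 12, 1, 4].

9875/1471

Using pₖ = aₖpₖ₋₁ + pₖ₋₂, qₖ = aₖqₖ₋₁ + qₖ₋₂ (with p₋₁=1, p₋₂=0, q₋₁=0, q₋₂=1):
  k=0: a=6, p=6, q=1
  k=1: a=1, p=7, q=1
  k=2: a=2, p=20, q=3
  k=3: a=2, p=47, q=7
  k=4: a=17, p=819, q=122
  k=5: a=12, p=9875, q=1471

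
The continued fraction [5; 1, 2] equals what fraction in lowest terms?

Using pₖ = aₖpₖ₋₁ + pₖ₋₂ and qₖ = aₖqₖ₋₁ + qₖ₋₂:
  k=0: a=5, p=5, q=1
  k=1: a=1, p=6, q=1
  k=2: a=2, p=17, q=3

17/3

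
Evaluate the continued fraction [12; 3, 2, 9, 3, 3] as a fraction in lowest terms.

8368/681

Fold from the inside: start with 3/1.
  3 + 1/3 = 10/3
  9 + 3/10 = 93/10
  2 + 10/93 = 196/93
  3 + 93/196 = 681/196
  12 + 196/681 = 8368/681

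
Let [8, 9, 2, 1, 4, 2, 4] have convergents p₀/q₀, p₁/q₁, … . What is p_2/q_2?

Using pₖ = aₖpₖ₋₁ + pₖ₋₂, qₖ = aₖqₖ₋₁ + qₖ₋₂ (with p₋₁=1, p₋₂=0, q₋₁=0, q₋₂=1):
  k=0: a=8, p=8, q=1
  k=1: a=9, p=73, q=9
  k=2: a=2, p=154, q=19

154/19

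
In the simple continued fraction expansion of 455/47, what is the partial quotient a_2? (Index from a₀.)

2

455 = 9·47 + 32   →  a_0 = 9
47 = 1·32 + 15   →  a_1 = 1
32 = 2·15 + 2   →  a_2 = 2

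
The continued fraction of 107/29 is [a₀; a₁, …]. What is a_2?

2

107 = 3·29 + 20   →  a_0 = 3
29 = 1·20 + 9   →  a_1 = 1
20 = 2·9 + 2   →  a_2 = 2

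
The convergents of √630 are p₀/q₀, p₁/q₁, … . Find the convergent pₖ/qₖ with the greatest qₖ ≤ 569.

√630 = [25; 10, 50, …] (period length 2).
Convergents:
  p_0/q_0 = 25/1
  p_1/q_1 = 251/10
  p_2/q_2 = 12575/501
  p_3/q_3 = 126001/5020
q_2 = 501 ≤ 569 < 5020 = q_3, so the answer is 12575/501.

12575/501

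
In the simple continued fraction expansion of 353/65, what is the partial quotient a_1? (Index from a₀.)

2

353 = 5·65 + 28   →  a_0 = 5
65 = 2·28 + 9   →  a_1 = 2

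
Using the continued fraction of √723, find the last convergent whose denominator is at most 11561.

117127/4356

√723 = [26; 1, 7, 1, 52, …] (period length 4).
Convergents:
  p_0/q_0 = 26/1
  p_1/q_1 = 27/1
  p_2/q_2 = 215/8
  p_3/q_3 = 242/9
  p_4/q_4 = 12799/476
  p_5/q_5 = 13041/485
  p_6/q_6 = 104086/3871
  p_7/q_7 = 117127/4356
  p_8/q_8 = 6194690/230383
q_7 = 4356 ≤ 11561 < 230383 = q_8, so the answer is 117127/4356.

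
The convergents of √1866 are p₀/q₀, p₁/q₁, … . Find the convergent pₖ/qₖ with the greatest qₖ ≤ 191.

3067/71

√1866 = [43; 5, 14, 5, 86, …] (period length 4).
Convergents:
  p_0/q_0 = 43/1
  p_1/q_1 = 216/5
  p_2/q_2 = 3067/71
  p_3/q_3 = 15551/360
q_2 = 71 ≤ 191 < 360 = q_3, so the answer is 3067/71.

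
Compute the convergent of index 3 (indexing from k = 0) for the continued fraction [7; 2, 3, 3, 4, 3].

171/23

Using pₖ = aₖpₖ₋₁ + pₖ₋₂, qₖ = aₖqₖ₋₁ + qₖ₋₂ (with p₋₁=1, p₋₂=0, q₋₁=0, q₋₂=1):
  k=0: a=7, p=7, q=1
  k=1: a=2, p=15, q=2
  k=2: a=3, p=52, q=7
  k=3: a=3, p=171, q=23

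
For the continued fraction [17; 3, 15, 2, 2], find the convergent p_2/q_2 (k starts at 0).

797/46

Using pₖ = aₖpₖ₋₁ + pₖ₋₂, qₖ = aₖqₖ₋₁ + qₖ₋₂ (with p₋₁=1, p₋₂=0, q₋₁=0, q₋₂=1):
  k=0: a=17, p=17, q=1
  k=1: a=3, p=52, q=3
  k=2: a=15, p=797, q=46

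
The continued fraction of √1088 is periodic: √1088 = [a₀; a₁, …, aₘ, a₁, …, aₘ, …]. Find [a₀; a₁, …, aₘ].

[32; 1, 64]

a₀ = ⌊√1088⌋ = 32.
With m₀=0, d₀=1 and mₖ₊₁ = dₖaₖ − mₖ, dₖ₊₁ = (n − mₖ₊₁²)/dₖ, aₖ₊₁ = ⌊(a₀+mₖ₊₁)/dₖ₊₁⌋:
  k=1: m=32, d=64, a=1
  k=2: m=32, d=1, a=64
d=1 and a=2a₀=64 at k=2, so the next step gives (m, d) = (32, 64) again — its k=1 value — and the period has length 2.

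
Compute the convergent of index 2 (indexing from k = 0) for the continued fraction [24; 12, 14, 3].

4070/169

Using pₖ = aₖpₖ₋₁ + pₖ₋₂, qₖ = aₖqₖ₋₁ + qₖ₋₂ (with p₋₁=1, p₋₂=0, q₋₁=0, q₋₂=1):
  k=0: a=24, p=24, q=1
  k=1: a=12, p=289, q=12
  k=2: a=14, p=4070, q=169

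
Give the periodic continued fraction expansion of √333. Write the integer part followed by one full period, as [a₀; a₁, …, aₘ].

[18; 4, 36]

a₀ = ⌊√333⌋ = 18.
With m₀=0, d₀=1 and mₖ₊₁ = dₖaₖ − mₖ, dₖ₊₁ = (n − mₖ₊₁²)/dₖ, aₖ₊₁ = ⌊(a₀+mₖ₊₁)/dₖ₊₁⌋:
  k=1: m=18, d=9, a=4
  k=2: m=18, d=1, a=36
d=1 and a=2a₀=36 at k=2, so the next step gives (m, d) = (18, 9) again — its k=1 value — and the period has length 2.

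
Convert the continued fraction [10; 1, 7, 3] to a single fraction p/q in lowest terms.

272/25

Using pₖ = aₖpₖ₋₁ + pₖ₋₂ and qₖ = aₖqₖ₋₁ + qₖ₋₂:
  k=0: a=10, p=10, q=1
  k=1: a=1, p=11, q=1
  k=2: a=7, p=87, q=8
  k=3: a=3, p=272, q=25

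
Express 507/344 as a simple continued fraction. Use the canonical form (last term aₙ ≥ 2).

[1; 2, 9, 18]

507 = 1·344 + 163
344 = 2·163 + 18
163 = 9·18 + 1
18 = 18·1 + 0  (stop)
So 507/344 = [1; 2, 9, 18].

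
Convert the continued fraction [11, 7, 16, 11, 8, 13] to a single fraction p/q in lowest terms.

1478702/132719

Using pₖ = aₖpₖ₋₁ + pₖ₋₂ and qₖ = aₖqₖ₋₁ + qₖ₋₂:
  k=0: a=11, p=11, q=1
  k=1: a=7, p=78, q=7
  k=2: a=16, p=1259, q=113
  k=3: a=11, p=13927, q=1250
  k=4: a=8, p=112675, q=10113
  k=5: a=13, p=1478702, q=132719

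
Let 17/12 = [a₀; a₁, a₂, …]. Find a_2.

2

17 = 1·12 + 5   →  a_0 = 1
12 = 2·5 + 2   →  a_1 = 2
5 = 2·2 + 1   →  a_2 = 2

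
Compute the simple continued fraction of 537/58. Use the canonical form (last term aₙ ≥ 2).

[9; 3, 1, 6, 2]

537 = 9*58 + 15
58 = 3*15 + 13
15 = 1*13 + 2
13 = 6*2 + 1
2 = 2*1 + 0  (stop)
So 537/58 = [9; 3, 1, 6, 2].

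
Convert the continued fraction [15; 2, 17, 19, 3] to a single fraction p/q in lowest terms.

Fold from the inside: start with 3/1.
  19 + 1/3 = 58/3
  17 + 3/58 = 989/58
  2 + 58/989 = 2036/989
  15 + 989/2036 = 31529/2036

31529/2036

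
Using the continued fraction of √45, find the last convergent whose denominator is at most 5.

20/3

√45 = [6; 1, 2, 2, 2, 1, 12, …] (period length 6).
Convergents:
  p_0/q_0 = 6/1
  p_1/q_1 = 7/1
  p_2/q_2 = 20/3
  p_3/q_3 = 47/7
q_2 = 3 ≤ 5 < 7 = q_3, so the answer is 20/3.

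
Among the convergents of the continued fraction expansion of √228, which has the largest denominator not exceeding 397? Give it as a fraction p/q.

4545/301

√228 = [15; 10, 30, …] (period length 2).
Convergents:
  p_0/q_0 = 15/1
  p_1/q_1 = 151/10
  p_2/q_2 = 4545/301
  p_3/q_3 = 45601/3020
q_2 = 301 ≤ 397 < 3020 = q_3, so the answer is 4545/301.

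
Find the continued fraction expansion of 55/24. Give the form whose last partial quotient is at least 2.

[2; 3, 2, 3]

55 = 2×24 + 7
24 = 3×7 + 3
7 = 2×3 + 1
3 = 3×1 + 0  (stop)
So 55/24 = [2; 3, 2, 3].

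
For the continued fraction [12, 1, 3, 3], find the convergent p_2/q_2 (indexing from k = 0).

Using pₖ = aₖpₖ₋₁ + pₖ₋₂, qₖ = aₖqₖ₋₁ + qₖ₋₂ (with p₋₁=1, p₋₂=0, q₋₁=0, q₋₂=1):
  k=0: a=12, p=12, q=1
  k=1: a=1, p=13, q=1
  k=2: a=3, p=51, q=4

51/4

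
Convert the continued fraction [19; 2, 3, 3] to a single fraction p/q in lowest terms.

Fold from the inside: start with 3/1.
  3 + 1/3 = 10/3
  2 + 3/10 = 23/10
  19 + 10/23 = 447/23

447/23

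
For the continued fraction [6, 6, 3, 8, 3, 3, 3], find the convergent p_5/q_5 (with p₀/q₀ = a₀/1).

Using pₖ = aₖpₖ₋₁ + pₖ₋₂, qₖ = aₖqₖ₋₁ + qₖ₋₂ (with p₋₁=1, p₋₂=0, q₋₁=0, q₋₂=1):
  k=0: a=6, p=6, q=1
  k=1: a=6, p=37, q=6
  k=2: a=3, p=117, q=19
  k=3: a=8, p=973, q=158
  k=4: a=3, p=3036, q=493
  k=5: a=3, p=10081, q=1637

10081/1637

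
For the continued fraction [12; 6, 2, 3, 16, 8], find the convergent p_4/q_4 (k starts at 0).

Using pₖ = aₖpₖ₋₁ + pₖ₋₂, qₖ = aₖqₖ₋₁ + qₖ₋₂ (with p₋₁=1, p₋₂=0, q₋₁=0, q₋₂=1):
  k=0: a=12, p=12, q=1
  k=1: a=6, p=73, q=6
  k=2: a=2, p=158, q=13
  k=3: a=3, p=547, q=45
  k=4: a=16, p=8910, q=733

8910/733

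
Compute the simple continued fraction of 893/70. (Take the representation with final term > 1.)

[12; 1, 3, 8, 2]

893 = 12*70 + 53
70 = 1*53 + 17
53 = 3*17 + 2
17 = 8*2 + 1
2 = 2*1 + 0  (stop)
So 893/70 = [12; 1, 3, 8, 2].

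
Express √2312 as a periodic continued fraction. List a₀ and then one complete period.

a₀ = ⌊√2312⌋ = 48.
With m₀=0, d₀=1 and mₖ₊₁ = dₖaₖ − mₖ, dₖ₊₁ = (n − mₖ₊₁²)/dₖ, aₖ₊₁ = ⌊(a₀+mₖ₊₁)/dₖ₊₁⌋:
  k=1: m=48, d=8, a=12
  k=2: m=48, d=1, a=96
d=1 and a=2a₀=96 at k=2, so the next step gives (m, d) = (48, 8) again — its k=1 value — and the period has length 2.

[48; 12, 96]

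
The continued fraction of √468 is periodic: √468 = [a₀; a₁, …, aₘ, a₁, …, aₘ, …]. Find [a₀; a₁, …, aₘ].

[21; 1, 1, 1, 2, 1, 1, 1, 42]

a₀ = ⌊√468⌋ = 21.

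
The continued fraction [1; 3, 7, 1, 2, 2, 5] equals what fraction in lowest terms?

Fold from the inside: start with 5/1.
  2 + 1/5 = 11/5
  2 + 5/11 = 27/11
  1 + 11/27 = 38/27
  7 + 27/38 = 293/38
  3 + 38/293 = 917/293
  1 + 293/917 = 1210/917

1210/917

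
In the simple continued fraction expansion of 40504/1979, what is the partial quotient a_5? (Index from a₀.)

2

40504 = 20·1979 + 924   →  a_0 = 20
1979 = 2·924 + 131   →  a_1 = 2
924 = 7·131 + 7   →  a_2 = 7
131 = 18·7 + 5   →  a_3 = 18
7 = 1·5 + 2   →  a_4 = 1
5 = 2·2 + 1   →  a_5 = 2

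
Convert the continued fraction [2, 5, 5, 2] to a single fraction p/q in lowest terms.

125/57

Fold from the inside: start with 2/1.
  5 + 1/2 = 11/2
  5 + 2/11 = 57/11
  2 + 11/57 = 125/57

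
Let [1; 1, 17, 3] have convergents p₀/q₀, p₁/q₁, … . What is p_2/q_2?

Using pₖ = aₖpₖ₋₁ + pₖ₋₂, qₖ = aₖqₖ₋₁ + qₖ₋₂ (with p₋₁=1, p₋₂=0, q₋₁=0, q₋₂=1):
  k=0: a=1, p=1, q=1
  k=1: a=1, p=2, q=1
  k=2: a=17, p=35, q=18

35/18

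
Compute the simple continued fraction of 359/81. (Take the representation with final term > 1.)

[4; 2, 3, 5, 2]

359 = 4*81 + 35
81 = 2*35 + 11
35 = 3*11 + 2
11 = 5*2 + 1
2 = 2*1 + 0  (stop)
So 359/81 = [4; 2, 3, 5, 2].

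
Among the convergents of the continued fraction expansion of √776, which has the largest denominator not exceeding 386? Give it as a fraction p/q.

√776 = [27; 1, 5, 1, 54, …] (period length 4).
Convergents:
  p_0/q_0 = 27/1
  p_1/q_1 = 28/1
  p_2/q_2 = 167/6
  p_3/q_3 = 195/7
  p_4/q_4 = 10697/384
  p_5/q_5 = 10892/391
q_4 = 384 ≤ 386 < 391 = q_5, so the answer is 10697/384.

10697/384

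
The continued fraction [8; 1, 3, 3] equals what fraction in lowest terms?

Fold from the inside: start with 3/1.
  3 + 1/3 = 10/3
  1 + 3/10 = 13/10
  8 + 10/13 = 114/13

114/13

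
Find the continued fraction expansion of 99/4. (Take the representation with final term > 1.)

[24; 1, 3]

99 = 24*4 + 3
4 = 1*3 + 1
3 = 3*1 + 0  (stop)
So 99/4 = [24; 1, 3].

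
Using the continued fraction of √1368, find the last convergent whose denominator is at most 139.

√1368 = [36; 1, 72, …] (period length 2).
Convergents:
  p_0/q_0 = 36/1
  p_1/q_1 = 37/1
  p_2/q_2 = 2700/73
  p_3/q_3 = 2737/74
  p_4/q_4 = 199764/5401
q_3 = 74 ≤ 139 < 5401 = q_4, so the answer is 2737/74.

2737/74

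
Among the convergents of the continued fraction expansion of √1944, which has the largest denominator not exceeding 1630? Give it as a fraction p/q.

√1944 = [44; 11, 88, …] (period length 2).
Convergents:
  p_0/q_0 = 44/1
  p_1/q_1 = 485/11
  p_2/q_2 = 42724/969
  p_3/q_3 = 470449/10670
q_2 = 969 ≤ 1630 < 10670 = q_3, so the answer is 42724/969.

42724/969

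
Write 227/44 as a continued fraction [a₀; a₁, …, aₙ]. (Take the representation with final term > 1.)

[5; 6, 3, 2]

227 = 5*44 + 7
44 = 6*7 + 2
7 = 3*2 + 1
2 = 2*1 + 0  (stop)
So 227/44 = [5; 6, 3, 2].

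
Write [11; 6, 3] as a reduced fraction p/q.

212/19

Fold from the inside: start with 3/1.
  6 + 1/3 = 19/3
  11 + 3/19 = 212/19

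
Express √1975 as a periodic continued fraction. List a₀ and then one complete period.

a₀ = ⌊√1975⌋ = 44.
With m₀=0, d₀=1 and mₖ₊₁ = dₖaₖ − mₖ, dₖ₊₁ = (n − mₖ₊₁²)/dₖ, aₖ₊₁ = ⌊(a₀+mₖ₊₁)/dₖ₊₁⌋:
  k=1: m=44, d=39, a=2
  k=2: m=34, d=21, a=3
  k=3: m=29, d=54, a=1
  k=4: m=25, d=25, a=2
  k=5: m=25, d=54, a=1
  k=6: m=29, d=21, a=3
  k=7: m=34, d=39, a=2
  k=8: m=44, d=1, a=88
d=1 and a=2a₀=88 at k=8, so the next step gives (m, d) = (44, 39) again — its k=1 value — and the period has length 8.

[44; 2, 3, 1, 2, 1, 3, 2, 88]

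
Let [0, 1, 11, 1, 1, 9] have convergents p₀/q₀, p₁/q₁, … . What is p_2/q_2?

Using pₖ = aₖpₖ₋₁ + pₖ₋₂, qₖ = aₖqₖ₋₁ + qₖ₋₂ (with p₋₁=1, p₋₂=0, q₋₁=0, q₋₂=1):
  k=0: a=0, p=0, q=1
  k=1: a=1, p=1, q=1
  k=2: a=11, p=11, q=12

11/12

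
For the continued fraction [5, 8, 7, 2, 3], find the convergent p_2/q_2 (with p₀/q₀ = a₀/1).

Using pₖ = aₖpₖ₋₁ + pₖ₋₂, qₖ = aₖqₖ₋₁ + qₖ₋₂ (with p₋₁=1, p₋₂=0, q₋₁=0, q₋₂=1):
  k=0: a=5, p=5, q=1
  k=1: a=8, p=41, q=8
  k=2: a=7, p=292, q=57

292/57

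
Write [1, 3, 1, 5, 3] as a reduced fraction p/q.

92/73

Fold from the inside: start with 3/1.
  5 + 1/3 = 16/3
  1 + 3/16 = 19/16
  3 + 16/19 = 73/19
  1 + 19/73 = 92/73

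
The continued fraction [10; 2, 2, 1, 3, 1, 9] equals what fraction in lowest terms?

Using pₖ = aₖpₖ₋₁ + pₖ₋₂ and qₖ = aₖqₖ₋₁ + qₖ₋₂:
  k=0: a=10, p=10, q=1
  k=1: a=2, p=21, q=2
  k=2: a=2, p=52, q=5
  k=3: a=1, p=73, q=7
  k=4: a=3, p=271, q=26
  k=5: a=1, p=344, q=33
  k=6: a=9, p=3367, q=323

3367/323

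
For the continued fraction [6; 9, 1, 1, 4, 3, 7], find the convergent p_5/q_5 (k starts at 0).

1691/277

Using pₖ = aₖpₖ₋₁ + pₖ₋₂, qₖ = aₖqₖ₋₁ + qₖ₋₂ (with p₋₁=1, p₋₂=0, q₋₁=0, q₋₂=1):
  k=0: a=6, p=6, q=1
  k=1: a=9, p=55, q=9
  k=2: a=1, p=61, q=10
  k=3: a=1, p=116, q=19
  k=4: a=4, p=525, q=86
  k=5: a=3, p=1691, q=277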